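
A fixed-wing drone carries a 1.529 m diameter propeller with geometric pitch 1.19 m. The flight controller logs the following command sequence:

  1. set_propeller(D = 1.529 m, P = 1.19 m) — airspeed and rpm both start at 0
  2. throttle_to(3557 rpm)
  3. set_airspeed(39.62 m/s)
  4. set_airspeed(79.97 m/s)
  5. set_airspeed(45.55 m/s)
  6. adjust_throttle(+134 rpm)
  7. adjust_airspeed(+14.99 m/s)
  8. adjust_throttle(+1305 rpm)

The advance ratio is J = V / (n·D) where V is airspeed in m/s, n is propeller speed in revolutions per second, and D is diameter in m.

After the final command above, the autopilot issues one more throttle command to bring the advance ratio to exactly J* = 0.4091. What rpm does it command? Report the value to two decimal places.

set_propeller: D = 1.529 m, P = 1.19 m (p = P/D = 0.778286); state ← (V=0, rpm=0)
throttle_to(3557): rpm ← 3557
set_airspeed(39.62): V ← 39.62 m/s
set_airspeed(79.97): V ← 79.97 m/s
set_airspeed(45.55): V ← 45.55 m/s
adjust_throttle(+134): rpm ← 3557 +134 = 3691
adjust_airspeed(+14.99): V ← 45.55 +14.99 = 60.54 m/s
adjust_throttle(+1305): rpm ← 3691 +1305 = 4996
final state: V = 60.54 m/s, rpm = 4996 → n = rpm/60 = 83.266667 rev/s
target J* = 0.4091; solve J* = V/(n·D) for n: n = V/(J*·D) = 60.54/(0.4091 × 1.529) = 96.784420 rev/s
rpm = 60·n = 5807.065199

rpm = 5807.07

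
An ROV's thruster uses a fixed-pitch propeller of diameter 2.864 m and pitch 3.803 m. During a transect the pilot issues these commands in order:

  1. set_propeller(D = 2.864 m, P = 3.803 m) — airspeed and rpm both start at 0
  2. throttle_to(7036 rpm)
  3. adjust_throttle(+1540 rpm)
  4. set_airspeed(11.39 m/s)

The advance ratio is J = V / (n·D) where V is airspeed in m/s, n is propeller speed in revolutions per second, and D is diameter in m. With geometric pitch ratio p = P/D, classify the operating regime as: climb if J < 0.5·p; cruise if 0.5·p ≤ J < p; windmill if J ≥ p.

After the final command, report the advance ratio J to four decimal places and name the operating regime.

set_propeller: D = 2.864 m, P = 3.803 m (p = P/D = 1.327863); state ← (V=0, rpm=0)
throttle_to(7036): rpm ← 7036
adjust_throttle(+1540): rpm ← 7036 +1540 = 8576
set_airspeed(11.39): V ← 11.39 m/s
final state: V = 11.39 m/s, rpm = 8576 → n = rpm/60 = 142.933333 rev/s
J = V / (n·D) = 11.39 / (142.933333 × 2.864) = 0.027824
regime bands: climb J<0.6639 | cruise [0.6639, 1.3279) | windmill J≥1.3279
J = 0.0278 → climb

J = 0.0278, regime = climb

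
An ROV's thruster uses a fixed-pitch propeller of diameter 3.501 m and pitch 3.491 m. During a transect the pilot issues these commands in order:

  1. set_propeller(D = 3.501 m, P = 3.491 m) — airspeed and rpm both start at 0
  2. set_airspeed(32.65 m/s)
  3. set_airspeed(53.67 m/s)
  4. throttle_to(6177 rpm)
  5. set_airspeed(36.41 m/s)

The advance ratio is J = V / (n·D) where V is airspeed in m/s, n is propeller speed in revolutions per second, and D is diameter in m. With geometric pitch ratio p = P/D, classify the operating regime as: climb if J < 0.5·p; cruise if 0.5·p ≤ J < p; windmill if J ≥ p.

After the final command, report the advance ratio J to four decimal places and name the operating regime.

J = 0.1010, regime = climb

set_propeller: D = 3.501 m, P = 3.491 m (p = P/D = 0.997144); state ← (V=0, rpm=0)
set_airspeed(32.65): V ← 32.65 m/s
set_airspeed(53.67): V ← 53.67 m/s
throttle_to(6177): rpm ← 6177
set_airspeed(36.41): V ← 36.41 m/s
final state: V = 36.41 m/s, rpm = 6177 → n = rpm/60 = 102.950000 rev/s
J = V / (n·D) = 36.41 / (102.950000 × 3.501) = 0.101019
regime bands: climb J<0.4986 | cruise [0.4986, 0.9971) | windmill J≥0.9971
J = 0.1010 → climb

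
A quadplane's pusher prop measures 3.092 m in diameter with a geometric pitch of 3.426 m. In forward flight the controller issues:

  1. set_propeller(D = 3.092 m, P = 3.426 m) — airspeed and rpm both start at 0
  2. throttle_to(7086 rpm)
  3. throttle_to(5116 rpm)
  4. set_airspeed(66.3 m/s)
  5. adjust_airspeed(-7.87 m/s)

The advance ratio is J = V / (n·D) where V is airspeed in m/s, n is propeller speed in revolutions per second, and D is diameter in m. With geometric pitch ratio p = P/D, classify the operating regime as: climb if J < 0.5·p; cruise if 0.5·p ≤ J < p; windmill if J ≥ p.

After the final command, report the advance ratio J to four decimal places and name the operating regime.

set_propeller: D = 3.092 m, P = 3.426 m (p = P/D = 1.108021); state ← (V=0, rpm=0)
throttle_to(7086): rpm ← 7086
throttle_to(5116): rpm ← 5116
set_airspeed(66.3): V ← 66.3 m/s
adjust_airspeed(-7.87): V ← 66.3 -7.87 = 58.43 m/s
final state: V = 58.43 m/s, rpm = 5116 → n = rpm/60 = 85.266667 rev/s
J = V / (n·D) = 58.43 / (85.266667 × 3.092) = 0.221624
regime bands: climb J<0.5540 | cruise [0.5540, 1.1080) | windmill J≥1.1080
J = 0.2216 → climb

J = 0.2216, regime = climb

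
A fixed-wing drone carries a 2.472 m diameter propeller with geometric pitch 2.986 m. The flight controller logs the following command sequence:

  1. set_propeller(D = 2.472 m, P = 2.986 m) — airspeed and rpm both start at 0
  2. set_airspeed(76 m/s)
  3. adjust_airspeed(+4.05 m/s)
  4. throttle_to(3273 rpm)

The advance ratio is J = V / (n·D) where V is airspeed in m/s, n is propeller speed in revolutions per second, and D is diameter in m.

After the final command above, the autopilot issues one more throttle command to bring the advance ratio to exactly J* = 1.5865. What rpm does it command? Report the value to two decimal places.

set_propeller: D = 2.472 m, P = 2.986 m (p = P/D = 1.207929); state ← (V=0, rpm=0)
set_airspeed(76): V ← 76 m/s
adjust_airspeed(+4.05): V ← 76 +4.05 = 80.05 m/s
throttle_to(3273): rpm ← 3273
final state: V = 80.05 m/s, rpm = 3273 → n = rpm/60 = 54.550000 rev/s
target J* = 1.5865; solve J* = V/(n·D) for n: n = V/(J*·D) = 80.05/(1.5865 × 2.472) = 20.411400 rev/s
rpm = 60·n = 1224.683999

rpm = 1224.68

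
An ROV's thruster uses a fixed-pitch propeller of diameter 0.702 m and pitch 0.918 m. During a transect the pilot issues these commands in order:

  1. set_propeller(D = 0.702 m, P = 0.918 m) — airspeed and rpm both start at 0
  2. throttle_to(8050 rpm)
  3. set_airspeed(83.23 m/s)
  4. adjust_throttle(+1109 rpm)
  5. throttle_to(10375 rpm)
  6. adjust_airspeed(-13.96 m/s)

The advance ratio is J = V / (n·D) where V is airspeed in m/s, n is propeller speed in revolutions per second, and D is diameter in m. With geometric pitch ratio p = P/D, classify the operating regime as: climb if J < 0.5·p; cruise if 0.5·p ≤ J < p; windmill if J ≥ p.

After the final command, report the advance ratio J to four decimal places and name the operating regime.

set_propeller: D = 0.702 m, P = 0.918 m (p = P/D = 1.307692); state ← (V=0, rpm=0)
throttle_to(8050): rpm ← 8050
set_airspeed(83.23): V ← 83.23 m/s
adjust_throttle(+1109): rpm ← 8050 +1109 = 9159
throttle_to(10375): rpm ← 10375
adjust_airspeed(-13.96): V ← 83.23 -13.96 = 69.27 m/s
final state: V = 69.27 m/s, rpm = 10375 → n = rpm/60 = 172.916667 rev/s
J = V / (n·D) = 69.27 / (172.916667 × 0.702) = 0.570652
regime bands: climb J<0.6538 | cruise [0.6538, 1.3077) | windmill J≥1.3077
J = 0.5707 → climb

J = 0.5707, regime = climb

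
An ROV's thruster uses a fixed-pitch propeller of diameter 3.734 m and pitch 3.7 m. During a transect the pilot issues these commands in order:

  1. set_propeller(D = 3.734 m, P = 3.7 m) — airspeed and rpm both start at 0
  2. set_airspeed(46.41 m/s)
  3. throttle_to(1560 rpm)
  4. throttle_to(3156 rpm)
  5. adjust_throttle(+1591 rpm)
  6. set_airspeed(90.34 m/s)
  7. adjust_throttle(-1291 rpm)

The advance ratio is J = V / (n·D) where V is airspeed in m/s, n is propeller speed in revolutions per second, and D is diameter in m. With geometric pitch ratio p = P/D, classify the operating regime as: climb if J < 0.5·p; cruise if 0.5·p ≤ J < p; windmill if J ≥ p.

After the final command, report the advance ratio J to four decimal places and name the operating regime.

J = 0.4200, regime = climb

set_propeller: D = 3.734 m, P = 3.7 m (p = P/D = 0.990894); state ← (V=0, rpm=0)
set_airspeed(46.41): V ← 46.41 m/s
throttle_to(1560): rpm ← 1560
throttle_to(3156): rpm ← 3156
adjust_throttle(+1591): rpm ← 3156 +1591 = 4747
set_airspeed(90.34): V ← 90.34 m/s
adjust_throttle(-1291): rpm ← 4747 -1291 = 3456
final state: V = 90.34 m/s, rpm = 3456 → n = rpm/60 = 57.600000 rev/s
J = V / (n·D) = 90.34 / (57.600000 × 3.734) = 0.420033
regime bands: climb J<0.4954 | cruise [0.4954, 0.9909) | windmill J≥0.9909
J = 0.4200 → climb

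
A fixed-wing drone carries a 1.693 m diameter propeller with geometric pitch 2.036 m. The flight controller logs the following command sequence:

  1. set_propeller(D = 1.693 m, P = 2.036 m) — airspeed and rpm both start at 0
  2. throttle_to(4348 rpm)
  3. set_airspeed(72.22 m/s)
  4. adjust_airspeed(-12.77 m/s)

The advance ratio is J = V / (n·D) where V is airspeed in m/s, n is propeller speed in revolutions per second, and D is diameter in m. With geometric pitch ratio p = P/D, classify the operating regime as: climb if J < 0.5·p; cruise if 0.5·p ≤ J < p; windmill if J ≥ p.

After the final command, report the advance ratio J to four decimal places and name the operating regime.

J = 0.4846, regime = climb

set_propeller: D = 1.693 m, P = 2.036 m (p = P/D = 1.202599); state ← (V=0, rpm=0)
throttle_to(4348): rpm ← 4348
set_airspeed(72.22): V ← 72.22 m/s
adjust_airspeed(-12.77): V ← 72.22 -12.77 = 59.45 m/s
final state: V = 59.45 m/s, rpm = 4348 → n = rpm/60 = 72.466667 rev/s
J = V / (n·D) = 59.45 / (72.466667 × 1.693) = 0.484570
regime bands: climb J<0.6013 | cruise [0.6013, 1.2026) | windmill J≥1.2026
J = 0.4846 → climb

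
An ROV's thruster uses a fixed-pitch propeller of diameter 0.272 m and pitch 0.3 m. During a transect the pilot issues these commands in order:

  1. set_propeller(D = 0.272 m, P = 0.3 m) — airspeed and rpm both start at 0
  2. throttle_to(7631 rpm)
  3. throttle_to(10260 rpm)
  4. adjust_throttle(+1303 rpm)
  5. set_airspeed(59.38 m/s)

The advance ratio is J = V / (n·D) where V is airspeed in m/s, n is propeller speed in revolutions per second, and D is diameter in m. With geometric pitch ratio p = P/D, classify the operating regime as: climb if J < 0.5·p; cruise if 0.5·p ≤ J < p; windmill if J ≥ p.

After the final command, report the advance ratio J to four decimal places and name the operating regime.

J = 1.1328, regime = windmill

set_propeller: D = 0.272 m, P = 0.3 m (p = P/D = 1.102941); state ← (V=0, rpm=0)
throttle_to(7631): rpm ← 7631
throttle_to(10260): rpm ← 10260
adjust_throttle(+1303): rpm ← 10260 +1303 = 11563
set_airspeed(59.38): V ← 59.38 m/s
final state: V = 59.38 m/s, rpm = 11563 → n = rpm/60 = 192.716667 rev/s
J = V / (n·D) = 59.38 / (192.716667 × 0.272) = 1.132797
regime bands: climb J<0.5515 | cruise [0.5515, 1.1029) | windmill J≥1.1029
J = 1.1328 → windmill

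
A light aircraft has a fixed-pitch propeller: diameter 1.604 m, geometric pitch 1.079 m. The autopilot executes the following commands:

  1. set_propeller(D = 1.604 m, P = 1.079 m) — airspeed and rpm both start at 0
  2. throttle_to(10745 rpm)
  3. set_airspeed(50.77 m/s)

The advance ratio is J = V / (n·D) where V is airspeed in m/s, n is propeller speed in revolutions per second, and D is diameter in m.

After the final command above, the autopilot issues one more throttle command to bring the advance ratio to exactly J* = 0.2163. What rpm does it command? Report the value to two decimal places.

set_propeller: D = 1.604 m, P = 1.079 m (p = P/D = 0.672693); state ← (V=0, rpm=0)
throttle_to(10745): rpm ← 10745
set_airspeed(50.77): V ← 50.77 m/s
final state: V = 50.77 m/s, rpm = 10745 → n = rpm/60 = 179.083333 rev/s
target J* = 0.2163; solve J* = V/(n·D) for n: n = V/(J*·D) = 50.77/(0.2163 × 1.604) = 146.334349 rev/s
rpm = 60·n = 8780.060943

rpm = 8780.06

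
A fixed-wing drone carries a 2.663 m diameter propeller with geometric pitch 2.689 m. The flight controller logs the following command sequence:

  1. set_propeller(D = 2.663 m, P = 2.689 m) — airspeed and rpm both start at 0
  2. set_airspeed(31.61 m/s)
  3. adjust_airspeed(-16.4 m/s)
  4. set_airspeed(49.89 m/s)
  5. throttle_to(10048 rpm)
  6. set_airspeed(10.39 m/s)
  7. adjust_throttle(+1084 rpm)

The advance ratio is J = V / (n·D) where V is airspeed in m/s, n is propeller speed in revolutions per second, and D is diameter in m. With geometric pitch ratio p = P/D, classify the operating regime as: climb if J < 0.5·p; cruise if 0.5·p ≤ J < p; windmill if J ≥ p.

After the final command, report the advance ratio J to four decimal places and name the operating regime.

set_propeller: D = 2.663 m, P = 2.689 m (p = P/D = 1.009763); state ← (V=0, rpm=0)
set_airspeed(31.61): V ← 31.61 m/s
adjust_airspeed(-16.4): V ← 31.61 -16.4 = 15.21 m/s
set_airspeed(49.89): V ← 49.89 m/s
throttle_to(10048): rpm ← 10048
set_airspeed(10.39): V ← 10.39 m/s
adjust_throttle(+1084): rpm ← 10048 +1084 = 11132
final state: V = 10.39 m/s, rpm = 11132 → n = rpm/60 = 185.533333 rev/s
J = V / (n·D) = 10.39 / (185.533333 × 2.663) = 0.021029
regime bands: climb J<0.5049 | cruise [0.5049, 1.0098) | windmill J≥1.0098
J = 0.0210 → climb

J = 0.0210, regime = climb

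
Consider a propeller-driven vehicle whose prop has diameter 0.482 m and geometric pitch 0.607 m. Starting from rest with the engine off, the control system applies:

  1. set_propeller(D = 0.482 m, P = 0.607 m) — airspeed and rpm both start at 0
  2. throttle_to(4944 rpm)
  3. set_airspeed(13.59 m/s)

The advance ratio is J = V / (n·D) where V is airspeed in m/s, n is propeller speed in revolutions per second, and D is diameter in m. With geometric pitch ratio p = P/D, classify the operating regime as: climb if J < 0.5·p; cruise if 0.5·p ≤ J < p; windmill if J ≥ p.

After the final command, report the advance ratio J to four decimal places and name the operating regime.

J = 0.3422, regime = climb

set_propeller: D = 0.482 m, P = 0.607 m (p = P/D = 1.259336); state ← (V=0, rpm=0)
throttle_to(4944): rpm ← 4944
set_airspeed(13.59): V ← 13.59 m/s
final state: V = 13.59 m/s, rpm = 4944 → n = rpm/60 = 82.400000 rev/s
J = V / (n·D) = 13.59 / (82.400000 × 0.482) = 0.342173
regime bands: climb J<0.6297 | cruise [0.6297, 1.2593) | windmill J≥1.2593
J = 0.3422 → climb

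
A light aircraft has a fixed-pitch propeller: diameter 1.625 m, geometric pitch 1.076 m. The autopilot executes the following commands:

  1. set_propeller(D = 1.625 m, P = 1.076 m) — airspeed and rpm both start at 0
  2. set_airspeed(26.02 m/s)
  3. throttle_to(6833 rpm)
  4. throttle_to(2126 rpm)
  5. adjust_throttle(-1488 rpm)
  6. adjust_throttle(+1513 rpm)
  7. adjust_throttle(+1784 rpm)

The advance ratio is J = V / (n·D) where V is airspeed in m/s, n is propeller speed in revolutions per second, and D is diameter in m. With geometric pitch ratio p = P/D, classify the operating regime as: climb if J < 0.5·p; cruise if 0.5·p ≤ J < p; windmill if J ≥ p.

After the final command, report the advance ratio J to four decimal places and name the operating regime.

set_propeller: D = 1.625 m, P = 1.076 m (p = P/D = 0.662154); state ← (V=0, rpm=0)
set_airspeed(26.02): V ← 26.02 m/s
throttle_to(6833): rpm ← 6833
throttle_to(2126): rpm ← 2126
adjust_throttle(-1488): rpm ← 2126 -1488 = 638
adjust_throttle(+1513): rpm ← 638 +1513 = 2151
adjust_throttle(+1784): rpm ← 2151 +1784 = 3935
final state: V = 26.02 m/s, rpm = 3935 → n = rpm/60 = 65.583333 rev/s
J = V / (n·D) = 26.02 / (65.583333 × 1.625) = 0.244152
regime bands: climb J<0.3311 | cruise [0.3311, 0.6622) | windmill J≥0.6622
J = 0.2442 → climb

J = 0.2442, regime = climb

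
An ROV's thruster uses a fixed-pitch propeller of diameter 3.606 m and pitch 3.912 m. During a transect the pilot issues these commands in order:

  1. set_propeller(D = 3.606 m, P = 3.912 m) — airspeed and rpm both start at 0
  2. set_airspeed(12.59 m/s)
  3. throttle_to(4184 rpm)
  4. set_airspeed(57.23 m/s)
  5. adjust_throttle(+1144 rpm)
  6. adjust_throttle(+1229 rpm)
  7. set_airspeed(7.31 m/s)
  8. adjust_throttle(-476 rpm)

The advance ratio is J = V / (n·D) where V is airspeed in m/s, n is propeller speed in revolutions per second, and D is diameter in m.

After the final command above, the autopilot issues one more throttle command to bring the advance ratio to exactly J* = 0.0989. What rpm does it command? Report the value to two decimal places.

rpm = 1229.83

set_propeller: D = 3.606 m, P = 3.912 m (p = P/D = 1.084859); state ← (V=0, rpm=0)
set_airspeed(12.59): V ← 12.59 m/s
throttle_to(4184): rpm ← 4184
set_airspeed(57.23): V ← 57.23 m/s
adjust_throttle(+1144): rpm ← 4184 +1144 = 5328
adjust_throttle(+1229): rpm ← 5328 +1229 = 6557
set_airspeed(7.31): V ← 7.31 m/s
adjust_throttle(-476): rpm ← 6557 -476 = 6081
final state: V = 7.31 m/s, rpm = 6081 → n = rpm/60 = 101.350000 rev/s
target J* = 0.0989; solve J* = V/(n·D) for n: n = V/(J*·D) = 7.31/(0.0989 × 3.606) = 20.497239 rev/s
rpm = 60·n = 1229.834334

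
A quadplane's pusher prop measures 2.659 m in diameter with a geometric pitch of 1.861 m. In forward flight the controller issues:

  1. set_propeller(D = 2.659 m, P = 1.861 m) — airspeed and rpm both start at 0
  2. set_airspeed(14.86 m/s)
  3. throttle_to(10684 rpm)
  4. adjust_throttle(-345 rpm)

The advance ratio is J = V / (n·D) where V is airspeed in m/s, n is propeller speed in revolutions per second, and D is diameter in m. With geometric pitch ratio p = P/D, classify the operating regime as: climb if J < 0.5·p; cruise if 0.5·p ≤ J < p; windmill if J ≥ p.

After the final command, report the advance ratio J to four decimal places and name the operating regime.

set_propeller: D = 2.659 m, P = 1.861 m (p = P/D = 0.699887); state ← (V=0, rpm=0)
set_airspeed(14.86): V ← 14.86 m/s
throttle_to(10684): rpm ← 10684
adjust_throttle(-345): rpm ← 10684 -345 = 10339
final state: V = 14.86 m/s, rpm = 10339 → n = rpm/60 = 172.316667 rev/s
J = V / (n·D) = 14.86 / (172.316667 × 2.659) = 0.032432
regime bands: climb J<0.3499 | cruise [0.3499, 0.6999) | windmill J≥0.6999
J = 0.0324 → climb

J = 0.0324, regime = climb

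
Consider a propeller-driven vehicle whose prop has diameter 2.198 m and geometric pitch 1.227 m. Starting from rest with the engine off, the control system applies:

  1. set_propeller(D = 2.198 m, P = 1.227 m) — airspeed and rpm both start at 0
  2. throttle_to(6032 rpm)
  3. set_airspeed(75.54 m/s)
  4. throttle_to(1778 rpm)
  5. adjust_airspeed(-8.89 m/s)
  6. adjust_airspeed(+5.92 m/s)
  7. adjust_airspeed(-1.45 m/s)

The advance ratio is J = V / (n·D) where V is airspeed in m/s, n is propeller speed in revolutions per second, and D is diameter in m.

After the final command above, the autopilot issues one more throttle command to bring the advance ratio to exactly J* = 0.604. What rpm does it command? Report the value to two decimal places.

set_propeller: D = 2.198 m, P = 1.227 m (p = P/D = 0.558235); state ← (V=0, rpm=0)
throttle_to(6032): rpm ← 6032
set_airspeed(75.54): V ← 75.54 m/s
throttle_to(1778): rpm ← 1778
adjust_airspeed(-8.89): V ← 75.54 -8.89 = 66.65 m/s
adjust_airspeed(+5.92): V ← 66.65 +5.92 = 72.57 m/s
adjust_airspeed(-1.45): V ← 72.57 -1.45 = 71.12 m/s
final state: V = 71.12 m/s, rpm = 1778 → n = rpm/60 = 29.633333 rev/s
target J* = 0.604; solve J* = V/(n·D) for n: n = V/(J*·D) = 71.12/(0.604 × 2.198) = 53.570675 rev/s
rpm = 60·n = 3214.240520

rpm = 3214.24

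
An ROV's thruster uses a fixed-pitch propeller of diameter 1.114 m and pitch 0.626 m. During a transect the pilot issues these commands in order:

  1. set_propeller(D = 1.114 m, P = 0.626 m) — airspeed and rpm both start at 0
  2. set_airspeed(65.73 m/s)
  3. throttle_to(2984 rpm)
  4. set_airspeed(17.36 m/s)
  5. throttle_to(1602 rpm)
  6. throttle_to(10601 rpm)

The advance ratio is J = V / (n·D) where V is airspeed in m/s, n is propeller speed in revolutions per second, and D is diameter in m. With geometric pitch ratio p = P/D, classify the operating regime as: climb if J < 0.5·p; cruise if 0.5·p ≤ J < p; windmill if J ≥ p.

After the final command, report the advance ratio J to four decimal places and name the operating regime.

set_propeller: D = 1.114 m, P = 0.626 m (p = P/D = 0.561939); state ← (V=0, rpm=0)
set_airspeed(65.73): V ← 65.73 m/s
throttle_to(2984): rpm ← 2984
set_airspeed(17.36): V ← 17.36 m/s
throttle_to(1602): rpm ← 1602
throttle_to(10601): rpm ← 10601
final state: V = 17.36 m/s, rpm = 10601 → n = rpm/60 = 176.683333 rev/s
J = V / (n·D) = 17.36 / (176.683333 × 1.114) = 0.088200
regime bands: climb J<0.2810 | cruise [0.2810, 0.5619) | windmill J≥0.5619
J = 0.0882 → climb

J = 0.0882, regime = climb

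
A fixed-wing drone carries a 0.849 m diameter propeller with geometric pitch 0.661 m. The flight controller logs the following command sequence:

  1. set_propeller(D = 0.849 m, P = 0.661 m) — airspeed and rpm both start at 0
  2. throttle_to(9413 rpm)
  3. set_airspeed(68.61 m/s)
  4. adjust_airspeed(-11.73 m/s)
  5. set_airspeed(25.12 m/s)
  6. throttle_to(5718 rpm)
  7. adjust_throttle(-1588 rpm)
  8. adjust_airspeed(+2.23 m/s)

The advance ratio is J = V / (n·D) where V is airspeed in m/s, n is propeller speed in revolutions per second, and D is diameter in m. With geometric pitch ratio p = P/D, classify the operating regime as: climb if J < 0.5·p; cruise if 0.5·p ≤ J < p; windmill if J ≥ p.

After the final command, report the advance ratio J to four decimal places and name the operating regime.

J = 0.4680, regime = cruise

set_propeller: D = 0.849 m, P = 0.661 m (p = P/D = 0.778563); state ← (V=0, rpm=0)
throttle_to(9413): rpm ← 9413
set_airspeed(68.61): V ← 68.61 m/s
adjust_airspeed(-11.73): V ← 68.61 -11.73 = 56.88 m/s
set_airspeed(25.12): V ← 25.12 m/s
throttle_to(5718): rpm ← 5718
adjust_throttle(-1588): rpm ← 5718 -1588 = 4130
adjust_airspeed(+2.23): V ← 25.12 +2.23 = 27.35 m/s
final state: V = 27.35 m/s, rpm = 4130 → n = rpm/60 = 68.833333 rev/s
J = V / (n·D) = 27.35 / (68.833333 × 0.849) = 0.468005
regime bands: climb J<0.3893 | cruise [0.3893, 0.7786) | windmill J≥0.7786
J = 0.4680 → cruise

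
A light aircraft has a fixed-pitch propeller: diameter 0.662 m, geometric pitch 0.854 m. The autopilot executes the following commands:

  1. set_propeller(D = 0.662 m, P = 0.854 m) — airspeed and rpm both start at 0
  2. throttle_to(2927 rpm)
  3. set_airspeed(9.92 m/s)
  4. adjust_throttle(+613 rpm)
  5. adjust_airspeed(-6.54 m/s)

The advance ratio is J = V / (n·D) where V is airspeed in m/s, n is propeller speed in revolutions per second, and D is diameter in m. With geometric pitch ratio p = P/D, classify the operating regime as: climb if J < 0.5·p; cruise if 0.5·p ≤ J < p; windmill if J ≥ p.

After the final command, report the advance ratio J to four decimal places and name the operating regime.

set_propeller: D = 0.662 m, P = 0.854 m (p = P/D = 1.290030); state ← (V=0, rpm=0)
throttle_to(2927): rpm ← 2927
set_airspeed(9.92): V ← 9.92 m/s
adjust_throttle(+613): rpm ← 2927 +613 = 3540
adjust_airspeed(-6.54): V ← 9.92 -6.54 = 3.38 m/s
final state: V = 3.38 m/s, rpm = 3540 → n = rpm/60 = 59.000000 rev/s
J = V / (n·D) = 3.38 / (59.000000 × 0.662) = 0.086538
regime bands: climb J<0.6450 | cruise [0.6450, 1.2900) | windmill J≥1.2900
J = 0.0865 → climb

J = 0.0865, regime = climb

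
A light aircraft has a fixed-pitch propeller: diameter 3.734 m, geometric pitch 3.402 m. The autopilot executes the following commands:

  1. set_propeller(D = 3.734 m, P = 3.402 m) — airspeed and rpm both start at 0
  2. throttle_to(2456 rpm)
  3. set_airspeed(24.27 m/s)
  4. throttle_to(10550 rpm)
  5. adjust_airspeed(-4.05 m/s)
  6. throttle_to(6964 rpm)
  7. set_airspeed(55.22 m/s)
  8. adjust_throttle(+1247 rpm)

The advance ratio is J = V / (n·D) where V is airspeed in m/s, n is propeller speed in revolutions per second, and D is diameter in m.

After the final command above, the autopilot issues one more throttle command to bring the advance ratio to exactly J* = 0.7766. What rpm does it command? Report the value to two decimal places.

set_propeller: D = 3.734 m, P = 3.402 m (p = P/D = 0.911087); state ← (V=0, rpm=0)
throttle_to(2456): rpm ← 2456
set_airspeed(24.27): V ← 24.27 m/s
throttle_to(10550): rpm ← 10550
adjust_airspeed(-4.05): V ← 24.27 -4.05 = 20.22 m/s
throttle_to(6964): rpm ← 6964
set_airspeed(55.22): V ← 55.22 m/s
adjust_throttle(+1247): rpm ← 6964 +1247 = 8211
final state: V = 55.22 m/s, rpm = 8211 → n = rpm/60 = 136.850000 rev/s
target J* = 0.7766; solve J* = V/(n·D) for n: n = V/(J*·D) = 55.22/(0.7766 × 3.734) = 19.042532 rev/s
rpm = 60·n = 1142.551942

rpm = 1142.55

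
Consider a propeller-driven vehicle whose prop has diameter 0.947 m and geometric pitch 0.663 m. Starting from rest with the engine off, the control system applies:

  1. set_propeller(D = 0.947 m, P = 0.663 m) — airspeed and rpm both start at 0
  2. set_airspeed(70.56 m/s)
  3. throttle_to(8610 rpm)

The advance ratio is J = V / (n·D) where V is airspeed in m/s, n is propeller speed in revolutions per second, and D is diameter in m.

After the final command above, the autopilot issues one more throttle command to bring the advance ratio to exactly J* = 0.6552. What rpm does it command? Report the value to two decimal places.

set_propeller: D = 0.947 m, P = 0.663 m (p = P/D = 0.700106); state ← (V=0, rpm=0)
set_airspeed(70.56): V ← 70.56 m/s
throttle_to(8610): rpm ← 8610
final state: V = 70.56 m/s, rpm = 8610 → n = rpm/60 = 143.500000 rev/s
target J* = 0.6552; solve J* = V/(n·D) for n: n = V/(J*·D) = 70.56/(0.6552 × 0.947) = 113.719438 rev/s
rpm = 60·n = 6823.166274

rpm = 6823.17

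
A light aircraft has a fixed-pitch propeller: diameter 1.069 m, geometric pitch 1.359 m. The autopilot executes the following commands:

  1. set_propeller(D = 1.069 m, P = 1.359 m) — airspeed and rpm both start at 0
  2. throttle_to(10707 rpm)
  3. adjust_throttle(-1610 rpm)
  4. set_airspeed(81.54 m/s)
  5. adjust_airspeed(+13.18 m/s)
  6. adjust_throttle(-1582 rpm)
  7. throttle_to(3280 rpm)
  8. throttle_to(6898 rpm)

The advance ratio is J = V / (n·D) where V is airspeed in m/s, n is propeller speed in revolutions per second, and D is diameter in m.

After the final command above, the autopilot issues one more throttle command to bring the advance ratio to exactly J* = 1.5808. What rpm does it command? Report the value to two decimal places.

set_propeller: D = 1.069 m, P = 1.359 m (p = P/D = 1.271282); state ← (V=0, rpm=0)
throttle_to(10707): rpm ← 10707
adjust_throttle(-1610): rpm ← 10707 -1610 = 9097
set_airspeed(81.54): V ← 81.54 m/s
adjust_airspeed(+13.18): V ← 81.54 +13.18 = 94.72 m/s
adjust_throttle(-1582): rpm ← 9097 -1582 = 7515
throttle_to(3280): rpm ← 3280
throttle_to(6898): rpm ← 6898
final state: V = 94.72 m/s, rpm = 6898 → n = rpm/60 = 114.966667 rev/s
target J* = 1.5808; solve J* = V/(n·D) for n: n = V/(J*·D) = 94.72/(1.5808 × 1.069) = 56.051476 rev/s
rpm = 60·n = 3363.088588

rpm = 3363.09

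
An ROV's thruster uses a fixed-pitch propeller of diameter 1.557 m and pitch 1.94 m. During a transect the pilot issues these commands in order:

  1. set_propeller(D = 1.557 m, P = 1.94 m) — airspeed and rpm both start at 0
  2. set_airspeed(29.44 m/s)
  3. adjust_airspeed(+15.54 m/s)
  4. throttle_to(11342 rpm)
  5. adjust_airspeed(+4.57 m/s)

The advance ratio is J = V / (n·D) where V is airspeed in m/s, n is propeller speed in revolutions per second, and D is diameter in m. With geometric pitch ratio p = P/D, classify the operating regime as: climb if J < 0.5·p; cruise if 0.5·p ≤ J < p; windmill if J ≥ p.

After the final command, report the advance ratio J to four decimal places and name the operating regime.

set_propeller: D = 1.557 m, P = 1.94 m (p = P/D = 1.245986); state ← (V=0, rpm=0)
set_airspeed(29.44): V ← 29.44 m/s
adjust_airspeed(+15.54): V ← 29.44 +15.54 = 44.98 m/s
throttle_to(11342): rpm ← 11342
adjust_airspeed(+4.57): V ← 44.98 +4.57 = 49.55 m/s
final state: V = 49.55 m/s, rpm = 11342 → n = rpm/60 = 189.033333 rev/s
J = V / (n·D) = 49.55 / (189.033333 × 1.557) = 0.168351
regime bands: climb J<0.6230 | cruise [0.6230, 1.2460) | windmill J≥1.2460
J = 0.1684 → climb

J = 0.1684, regime = climb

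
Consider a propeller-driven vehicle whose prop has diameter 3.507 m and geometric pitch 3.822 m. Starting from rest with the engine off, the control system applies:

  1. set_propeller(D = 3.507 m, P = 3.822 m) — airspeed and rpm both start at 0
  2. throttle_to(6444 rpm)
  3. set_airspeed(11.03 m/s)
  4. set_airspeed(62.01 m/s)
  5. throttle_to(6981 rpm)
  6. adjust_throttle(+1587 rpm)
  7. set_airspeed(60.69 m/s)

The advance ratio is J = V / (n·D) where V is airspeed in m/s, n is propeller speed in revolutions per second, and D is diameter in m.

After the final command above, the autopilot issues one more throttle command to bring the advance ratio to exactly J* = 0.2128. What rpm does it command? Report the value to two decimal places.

set_propeller: D = 3.507 m, P = 3.822 m (p = P/D = 1.089820); state ← (V=0, rpm=0)
throttle_to(6444): rpm ← 6444
set_airspeed(11.03): V ← 11.03 m/s
set_airspeed(62.01): V ← 62.01 m/s
throttle_to(6981): rpm ← 6981
adjust_throttle(+1587): rpm ← 6981 +1587 = 8568
set_airspeed(60.69): V ← 60.69 m/s
final state: V = 60.69 m/s, rpm = 8568 → n = rpm/60 = 142.800000 rev/s
target J* = 0.2128; solve J* = V/(n·D) for n: n = V/(J*·D) = 60.69/(0.2128 × 3.507) = 81.322318 rev/s
rpm = 60·n = 4879.339066

rpm = 4879.34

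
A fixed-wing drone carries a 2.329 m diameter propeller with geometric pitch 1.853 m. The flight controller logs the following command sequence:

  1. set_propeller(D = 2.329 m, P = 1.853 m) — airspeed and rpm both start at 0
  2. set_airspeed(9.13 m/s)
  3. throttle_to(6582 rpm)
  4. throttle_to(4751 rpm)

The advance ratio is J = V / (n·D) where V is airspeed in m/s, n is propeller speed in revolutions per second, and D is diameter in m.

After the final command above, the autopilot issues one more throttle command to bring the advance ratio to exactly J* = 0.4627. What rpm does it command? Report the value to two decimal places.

rpm = 508.34

set_propeller: D = 2.329 m, P = 1.853 m (p = P/D = 0.795620); state ← (V=0, rpm=0)
set_airspeed(9.13): V ← 9.13 m/s
throttle_to(6582): rpm ← 6582
throttle_to(4751): rpm ← 4751
final state: V = 9.13 m/s, rpm = 4751 → n = rpm/60 = 79.183333 rev/s
target J* = 0.4627; solve J* = V/(n·D) for n: n = V/(J*·D) = 9.13/(0.4627 × 2.329) = 8.472309 rev/s
rpm = 60·n = 508.338543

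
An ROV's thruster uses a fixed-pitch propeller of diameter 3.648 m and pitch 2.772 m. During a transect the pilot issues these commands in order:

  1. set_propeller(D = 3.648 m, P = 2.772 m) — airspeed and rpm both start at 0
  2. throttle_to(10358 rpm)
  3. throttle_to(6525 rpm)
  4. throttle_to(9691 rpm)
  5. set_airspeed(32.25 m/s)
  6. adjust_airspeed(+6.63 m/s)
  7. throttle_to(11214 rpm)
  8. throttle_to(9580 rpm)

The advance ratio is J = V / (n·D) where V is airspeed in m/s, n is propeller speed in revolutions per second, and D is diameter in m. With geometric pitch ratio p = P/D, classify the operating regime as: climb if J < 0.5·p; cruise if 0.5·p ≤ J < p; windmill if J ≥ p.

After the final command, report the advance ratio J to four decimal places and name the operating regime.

set_propeller: D = 3.648 m, P = 2.772 m (p = P/D = 0.759868); state ← (V=0, rpm=0)
throttle_to(10358): rpm ← 10358
throttle_to(6525): rpm ← 6525
throttle_to(9691): rpm ← 9691
set_airspeed(32.25): V ← 32.25 m/s
adjust_airspeed(+6.63): V ← 32.25 +6.63 = 38.88 m/s
throttle_to(11214): rpm ← 11214
throttle_to(9580): rpm ← 9580
final state: V = 38.88 m/s, rpm = 9580 → n = rpm/60 = 159.666667 rev/s
J = V / (n·D) = 38.88 / (159.666667 × 3.648) = 0.066751
regime bands: climb J<0.3799 | cruise [0.3799, 0.7599) | windmill J≥0.7599
J = 0.0668 → climb

J = 0.0668, regime = climb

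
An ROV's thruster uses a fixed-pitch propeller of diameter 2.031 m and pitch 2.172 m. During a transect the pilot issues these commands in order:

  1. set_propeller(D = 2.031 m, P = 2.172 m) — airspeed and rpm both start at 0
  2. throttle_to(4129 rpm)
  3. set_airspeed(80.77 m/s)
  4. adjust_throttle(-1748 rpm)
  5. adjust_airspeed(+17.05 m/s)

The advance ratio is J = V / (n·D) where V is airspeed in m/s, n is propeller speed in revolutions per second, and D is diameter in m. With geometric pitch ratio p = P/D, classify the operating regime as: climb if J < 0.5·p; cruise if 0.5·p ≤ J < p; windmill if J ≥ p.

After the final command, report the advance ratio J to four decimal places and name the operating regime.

J = 1.2137, regime = windmill

set_propeller: D = 2.031 m, P = 2.172 m (p = P/D = 1.069424); state ← (V=0, rpm=0)
throttle_to(4129): rpm ← 4129
set_airspeed(80.77): V ← 80.77 m/s
adjust_throttle(-1748): rpm ← 4129 -1748 = 2381
adjust_airspeed(+17.05): V ← 80.77 +17.05 = 97.82 m/s
final state: V = 97.82 m/s, rpm = 2381 → n = rpm/60 = 39.683333 rev/s
J = V / (n·D) = 97.82 / (39.683333 × 2.031) = 1.213695
regime bands: climb J<0.5347 | cruise [0.5347, 1.0694) | windmill J≥1.0694
J = 1.2137 → windmill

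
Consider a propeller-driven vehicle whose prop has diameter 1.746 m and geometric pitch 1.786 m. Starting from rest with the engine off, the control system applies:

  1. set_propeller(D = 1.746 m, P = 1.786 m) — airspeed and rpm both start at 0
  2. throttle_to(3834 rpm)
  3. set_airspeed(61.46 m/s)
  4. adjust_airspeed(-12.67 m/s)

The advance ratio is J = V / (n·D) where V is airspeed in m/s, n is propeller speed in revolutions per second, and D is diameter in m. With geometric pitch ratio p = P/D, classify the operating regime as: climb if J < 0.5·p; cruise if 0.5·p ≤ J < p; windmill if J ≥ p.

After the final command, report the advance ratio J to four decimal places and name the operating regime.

set_propeller: D = 1.746 m, P = 1.786 m (p = P/D = 1.022910); state ← (V=0, rpm=0)
throttle_to(3834): rpm ← 3834
set_airspeed(61.46): V ← 61.46 m/s
adjust_airspeed(-12.67): V ← 61.46 -12.67 = 48.79 m/s
final state: V = 48.79 m/s, rpm = 3834 → n = rpm/60 = 63.900000 rev/s
J = V / (n·D) = 48.79 / (63.900000 × 1.746) = 0.437306
regime bands: climb J<0.5115 | cruise [0.5115, 1.0229) | windmill J≥1.0229
J = 0.4373 → climb

J = 0.4373, regime = climb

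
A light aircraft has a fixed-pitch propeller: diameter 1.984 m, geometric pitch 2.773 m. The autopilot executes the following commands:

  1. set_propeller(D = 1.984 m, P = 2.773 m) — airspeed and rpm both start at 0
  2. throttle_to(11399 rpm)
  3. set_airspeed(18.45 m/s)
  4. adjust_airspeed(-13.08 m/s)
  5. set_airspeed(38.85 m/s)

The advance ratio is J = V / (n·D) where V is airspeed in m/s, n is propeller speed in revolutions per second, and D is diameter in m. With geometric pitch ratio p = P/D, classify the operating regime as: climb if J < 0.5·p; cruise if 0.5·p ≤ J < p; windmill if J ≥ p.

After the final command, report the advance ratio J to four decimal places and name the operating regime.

set_propeller: D = 1.984 m, P = 2.773 m (p = P/D = 1.397681); state ← (V=0, rpm=0)
throttle_to(11399): rpm ← 11399
set_airspeed(18.45): V ← 18.45 m/s
adjust_airspeed(-13.08): V ← 18.45 -13.08 = 5.37 m/s
set_airspeed(38.85): V ← 38.85 m/s
final state: V = 38.85 m/s, rpm = 11399 → n = rpm/60 = 189.983333 rev/s
J = V / (n·D) = 38.85 / (189.983333 × 1.984) = 0.103070
regime bands: climb J<0.6988 | cruise [0.6988, 1.3977) | windmill J≥1.3977
J = 0.1031 → climb

J = 0.1031, regime = climb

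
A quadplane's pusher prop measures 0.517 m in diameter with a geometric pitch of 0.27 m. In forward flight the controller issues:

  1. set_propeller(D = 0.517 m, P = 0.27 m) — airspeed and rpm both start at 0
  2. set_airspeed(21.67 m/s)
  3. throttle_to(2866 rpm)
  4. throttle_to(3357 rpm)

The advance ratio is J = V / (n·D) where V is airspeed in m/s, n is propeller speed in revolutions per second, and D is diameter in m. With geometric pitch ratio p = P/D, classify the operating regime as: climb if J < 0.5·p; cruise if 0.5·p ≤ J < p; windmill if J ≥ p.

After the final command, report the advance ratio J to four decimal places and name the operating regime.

set_propeller: D = 0.517 m, P = 0.27 m (p = P/D = 0.522244); state ← (V=0, rpm=0)
set_airspeed(21.67): V ← 21.67 m/s
throttle_to(2866): rpm ← 2866
throttle_to(3357): rpm ← 3357
final state: V = 21.67 m/s, rpm = 3357 → n = rpm/60 = 55.950000 rev/s
J = V / (n·D) = 21.67 / (55.950000 × 0.517) = 0.749149
regime bands: climb J<0.2611 | cruise [0.2611, 0.5222) | windmill J≥0.5222
J = 0.7491 → windmill

J = 0.7491, regime = windmill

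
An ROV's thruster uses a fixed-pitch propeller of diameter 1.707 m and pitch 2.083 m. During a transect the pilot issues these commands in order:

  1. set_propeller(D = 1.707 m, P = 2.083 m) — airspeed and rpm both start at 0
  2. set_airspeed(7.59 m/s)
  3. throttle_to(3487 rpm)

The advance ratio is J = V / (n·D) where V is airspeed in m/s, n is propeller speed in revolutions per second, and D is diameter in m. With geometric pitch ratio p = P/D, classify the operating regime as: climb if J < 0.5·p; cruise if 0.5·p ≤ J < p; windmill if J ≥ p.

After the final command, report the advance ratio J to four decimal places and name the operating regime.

set_propeller: D = 1.707 m, P = 2.083 m (p = P/D = 1.220269); state ← (V=0, rpm=0)
set_airspeed(7.59): V ← 7.59 m/s
throttle_to(3487): rpm ← 3487
final state: V = 7.59 m/s, rpm = 3487 → n = rpm/60 = 58.116667 rev/s
J = V / (n·D) = 7.59 / (58.116667 × 1.707) = 0.076508
regime bands: climb J<0.6101 | cruise [0.6101, 1.2203) | windmill J≥1.2203
J = 0.0765 → climb

J = 0.0765, regime = climb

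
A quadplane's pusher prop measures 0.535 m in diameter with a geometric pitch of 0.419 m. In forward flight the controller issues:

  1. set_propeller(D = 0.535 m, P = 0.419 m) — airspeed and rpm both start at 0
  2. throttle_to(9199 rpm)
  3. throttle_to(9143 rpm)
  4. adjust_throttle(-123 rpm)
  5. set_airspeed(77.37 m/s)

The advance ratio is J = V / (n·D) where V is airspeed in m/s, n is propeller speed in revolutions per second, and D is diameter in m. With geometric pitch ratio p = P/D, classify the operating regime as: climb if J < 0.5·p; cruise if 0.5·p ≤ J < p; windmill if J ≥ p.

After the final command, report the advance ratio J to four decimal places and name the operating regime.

set_propeller: D = 0.535 m, P = 0.419 m (p = P/D = 0.783178); state ← (V=0, rpm=0)
throttle_to(9199): rpm ← 9199
throttle_to(9143): rpm ← 9143
adjust_throttle(-123): rpm ← 9143 -123 = 9020
set_airspeed(77.37): V ← 77.37 m/s
final state: V = 77.37 m/s, rpm = 9020 → n = rpm/60 = 150.333333 rev/s
J = V / (n·D) = 77.37 / (150.333333 × 0.535) = 0.961974
regime bands: climb J<0.3916 | cruise [0.3916, 0.7832) | windmill J≥0.7832
J = 0.9620 → windmill

J = 0.9620, regime = windmill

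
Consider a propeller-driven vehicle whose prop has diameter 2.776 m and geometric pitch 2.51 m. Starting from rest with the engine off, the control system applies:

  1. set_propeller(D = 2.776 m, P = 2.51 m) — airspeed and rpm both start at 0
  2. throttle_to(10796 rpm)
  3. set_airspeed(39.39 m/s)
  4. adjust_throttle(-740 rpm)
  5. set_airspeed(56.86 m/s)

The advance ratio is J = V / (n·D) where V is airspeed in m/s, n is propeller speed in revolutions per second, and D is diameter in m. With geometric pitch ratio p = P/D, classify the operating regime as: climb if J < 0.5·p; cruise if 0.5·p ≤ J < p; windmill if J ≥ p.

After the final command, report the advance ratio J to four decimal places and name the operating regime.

set_propeller: D = 2.776 m, P = 2.51 m (p = P/D = 0.904179); state ← (V=0, rpm=0)
throttle_to(10796): rpm ← 10796
set_airspeed(39.39): V ← 39.39 m/s
adjust_throttle(-740): rpm ← 10796 -740 = 10056
set_airspeed(56.86): V ← 56.86 m/s
final state: V = 56.86 m/s, rpm = 10056 → n = rpm/60 = 167.600000 rev/s
J = V / (n·D) = 56.86 / (167.600000 × 2.776) = 0.122212
regime bands: climb J<0.4521 | cruise [0.4521, 0.9042) | windmill J≥0.9042
J = 0.1222 → climb

J = 0.1222, regime = climb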